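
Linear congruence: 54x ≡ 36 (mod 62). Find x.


GCD(54, 62) = 2 divides 36
Divide: 27x ≡ 18 (mod 31)
x ≡ 11 (mod 31)


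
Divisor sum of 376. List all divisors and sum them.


Divisors of 376: 1, 2, 4, 8, 47, 94, 188, 376
Sum = 1 + 2 + 4 + 8 + 47 + 94 + 188 + 376 = 720

σ(376) = 720


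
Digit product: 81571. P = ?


8 × 1 × 5 × 7 × 1 = 280


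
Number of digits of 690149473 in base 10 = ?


690149473 has 9 digits in base 10
floor(log10(690149473)) + 1 = floor(8.8389) + 1 = 9

9 digits (base 10)


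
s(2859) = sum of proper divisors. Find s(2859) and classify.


Proper divisors: 1, 3, 953
Sum = 1 + 3 + 953 = 957
957 < 2859 → deficient

s(2859) = 957 (deficient)


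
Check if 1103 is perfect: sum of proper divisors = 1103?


Proper divisors of 1103: 1
Sum = 1 = 1

No, 1103 is not perfect (1 ≠ 1103)


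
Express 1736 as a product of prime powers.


1736 / 2 = 868
868 / 2 = 434
434 / 2 = 217
217 / 7 = 31
31 / 31 = 1
1736 = 2^3 × 7 × 31


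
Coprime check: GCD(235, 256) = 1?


Euclidean algorithm:
256 = 1 * 235 + 21
235 = 11 * 21 + 4
21 = 5 * 4 + 1
4 = 4 * 1 + 0
GCD(235, 256) = 1

Yes, coprime (GCD = 1)


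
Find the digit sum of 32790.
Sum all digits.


3 + 2 + 7 + 9 + 0 = 21


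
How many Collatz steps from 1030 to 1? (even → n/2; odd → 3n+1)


1030 → 515 → 1546 → 773 → 2320 → 1160 → 580 → 290 → 145 → 436 → 218 → 109 → 328 → 164 → 82 → 41 → 124 → 62 → 31 → 94 → 47 → 142 → 71 → 214 → 107 → 322 → 161 → 484 → 242 → 121 → 364 → 182 → 91 → 274 → 137 → 412 → 206 → 103 → 310 → 155 → 466 → 233 → 700 → 350 → 175 → 526 → 263 → 790 → 395 → 1186 → 593 → 1780 → 890 → 445 → 1336 → 668 → 334 → 167 → 502 → 251 → 754 → 377 → 1132 → 566 → 283 → 850 → 425 → 1276 → 638 → 319 → 958 → 479 → 1438 → 719 → 2158 → 1079 → 3238 → 1619 → 4858 → 2429 → 7288 → 3644 → 1822 → 911 → 2734 → 1367 → 4102 → 2051 → 6154 → 3077 → 9232 → 4616 → 2308 → 1154 → 577 → 1732 → 866 → 433 → 1300 → 650 → 325 → 976 → 488 → 244 → 122 → 61 → 184 → 92 → 46 → 23 → 70 → 35 → 106 → 53 → 160 → 80 → 40 → 20 → 10 → 5 → 16 → 8 → 4 → 2 → 1
Total steps = 124

124 steps


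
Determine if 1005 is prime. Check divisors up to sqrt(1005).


1005 / 3 = 335 (exact division)
1005 is NOT prime.

No, 1005 is not prime


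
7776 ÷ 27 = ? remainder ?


7776 = 27 * 288 + 0
Check: 7776 + 0 = 7776

q = 288, r = 0


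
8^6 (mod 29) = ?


8^1 mod 29 = 8
8^2 mod 29 = 6
8^3 mod 29 = 19
8^4 mod 29 = 7
8^5 mod 29 = 27
8^6 mod 29 = 13


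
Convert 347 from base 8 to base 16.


347 (base 8) = 231 (decimal)
231 (decimal) = E7 (base 16)


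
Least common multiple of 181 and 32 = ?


GCD(181, 32) = 1
LCM = 181*32/1 = 5792/1 = 5792

LCM = 5792


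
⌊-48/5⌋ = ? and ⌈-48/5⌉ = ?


-48/5 = -9.6000
floor = -10
ceil = -9

floor = -10, ceil = -9


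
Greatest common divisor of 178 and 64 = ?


178 = 2 * 64 + 50
64 = 1 * 50 + 14
50 = 3 * 14 + 8
14 = 1 * 8 + 6
8 = 1 * 6 + 2
6 = 3 * 2 + 0
GCD = 2


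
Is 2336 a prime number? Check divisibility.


2336 / 2 = 1168 (exact division)
2336 is NOT prime.

No, 2336 is not prime


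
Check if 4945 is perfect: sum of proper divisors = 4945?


Proper divisors of 4945: 1, 5, 23, 43, 115, 215, 989
Sum = 1 + 5 + 23 + 43 + 115 + 215 + 989 = 1391

No, 4945 is not perfect (1391 ≠ 4945)


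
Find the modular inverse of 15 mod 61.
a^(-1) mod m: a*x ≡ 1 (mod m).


Use the extended Euclidean algorithm on (61, 15); each row r = 61*s + 15*t:
r=61, s=1, t=0
r=15, s=0, t=1
q=4: r=1, s=1, t=-4   [61*(1) + 15*(-4) = 1]
q=15: r=0, s=-15, t=61   [61*(-15) + 15*(61) = 0]
GCD = 1 with t = -4, so 15*(-4) ≡ 1 (mod 61)
Inverse = -4 mod 61 = 57
Check: 15 * 57 = 855 ≡ 1 (mod 61)

15^(-1) ≡ 57 (mod 61)


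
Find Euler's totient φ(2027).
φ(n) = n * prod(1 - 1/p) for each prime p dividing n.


2027 = 2027
Prime factors: 2027
φ(2027) = 2027 × (1-1/2027)
= 2027 × 2026/2027 = 2026

φ(2027) = 2026


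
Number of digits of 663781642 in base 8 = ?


663781642 in base 8 = 4744100412
Number of digits = 10

10 digits (base 8)


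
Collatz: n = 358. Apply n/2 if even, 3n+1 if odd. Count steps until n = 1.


358 → 179 → 538 → 269 → 808 → 404 → 202 → 101 → 304 → 152 → 76 → 38 → 19 → 58 → 29 → 88 → 44 → 22 → 11 → 34 → 17 → 52 → 26 → 13 → 40 → 20 → 10 → 5 → 16 → 8 → 4 → 2 → 1
Total steps = 32

32 steps


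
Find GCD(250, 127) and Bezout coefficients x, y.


Tabular extended Euclidean (each row: r = 250*s + 127*t):
r=250, s=1, t=0
r=127, s=0, t=1
q=1: r=123, s=1, t=-1   [250*(1) + 127*(-1) = 123]
q=1: r=4, s=-1, t=2   [250*(-1) + 127*(2) = 4]
q=30: r=3, s=31, t=-61   [250*(31) + 127*(-61) = 3]
q=1: r=1, s=-32, t=63   [250*(-32) + 127*(63) = 1]
q=3: r=0, s=127, t=-250   [250*(127) + 127*(-250) = 0]
GCD = 1; from the row with r=1: x=-32, y=63
Check: 250*(-32) + 127*(63) = -8000 + 8001 = 1

GCD = 1, x = -32, y = 63


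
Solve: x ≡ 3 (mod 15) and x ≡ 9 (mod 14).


M = 15*14 = 210
M1 = M/15 = 14, M2 = M/14 = 15
M1^(-1) mod 15 = 14, M2^(-1) mod 14 = 1
x = 3*14*14 + 9*15*1 = 723
723 mod 210 = 93
Check: 93 mod 15 = 3 ✓, 93 mod 14 = 9 ✓

x ≡ 93 (mod 210)


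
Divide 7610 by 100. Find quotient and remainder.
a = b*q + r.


7610 = 100 * 76 + 10
Check: 7600 + 10 = 7610

q = 76, r = 10


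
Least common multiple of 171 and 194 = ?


GCD(171, 194) = 1
LCM = 171*194/1 = 33174/1 = 33174

LCM = 33174


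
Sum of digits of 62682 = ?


6 + 2 + 6 + 8 + 2 = 24


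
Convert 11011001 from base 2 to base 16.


11011001 (base 2) = 217 (decimal)
217 (decimal) = D9 (base 16)


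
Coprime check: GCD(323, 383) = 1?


Euclidean algorithm:
383 = 1 * 323 + 60
323 = 5 * 60 + 23
60 = 2 * 23 + 14
23 = 1 * 14 + 9
14 = 1 * 9 + 5
9 = 1 * 5 + 4
5 = 1 * 4 + 1
4 = 4 * 1 + 0
GCD(323, 383) = 1

Yes, coprime (GCD = 1)


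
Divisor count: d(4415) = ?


4415 = 5^1 × 883^1
d(4415) = (1+1) × (1+1) = 4

4 divisors


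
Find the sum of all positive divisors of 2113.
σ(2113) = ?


Divisors of 2113: 1, 2113
Sum = 1 + 2113 = 2114

σ(2113) = 2114


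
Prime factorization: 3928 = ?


3928 / 2 = 1964
1964 / 2 = 982
982 / 2 = 491
491 / 491 = 1
3928 = 2^3 × 491


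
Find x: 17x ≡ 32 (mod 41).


GCD(17, 41) = 1, unique solution
a^(-1) mod 41 = 29
x = 29 * 32 mod 41 = 26

x ≡ 26 (mod 41)


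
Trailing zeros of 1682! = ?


floor(1682/5) = 336
floor(1682/25) = 67
floor(1682/125) = 13
floor(1682/625) = 2
Total = 418

418 trailing zeros


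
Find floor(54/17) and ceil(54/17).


54/17 = 3.1765
floor = 3
ceil = 4

floor = 3, ceil = 4


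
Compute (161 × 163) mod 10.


161 × 163 = 26243
26243 mod 10 = 3


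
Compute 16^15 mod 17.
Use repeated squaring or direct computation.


16^1 mod 17 = 16
16^2 mod 17 = 1
16^3 mod 17 = 16
16^4 mod 17 = 1
16^5 mod 17 = 16
16^6 mod 17 = 1
16^7 mod 17 = 16
16^8 mod 17 = 1
16^9 mod 17 = 16
16^10 mod 17 = 1
16^11 mod 17 = 16
16^12 mod 17 = 1
16^13 mod 17 = 16
16^14 mod 17 = 1
16^15 mod 17 = 16


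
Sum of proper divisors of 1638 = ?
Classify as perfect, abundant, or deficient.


Proper divisors: 1, 2, 3, 6, 7, 9, 13, 14, 18, 21, 26, 39, 42, 63, 78, 91, 117, 126, 182, 234, 273, 546, 819
Sum = 1 + 2 + 3 + 6 + 7 + 9 + 13 + 14 + 18 + 21 + 26 + 39 + 42 + 63 + 78 + 91 + 117 + 126 + 182 + 234 + 273 + 546 + 819 = 2730
2730 > 1638 → abundant

s(1638) = 2730 (abundant)


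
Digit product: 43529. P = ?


4 × 3 × 5 × 2 × 9 = 1080


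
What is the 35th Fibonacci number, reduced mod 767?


F(k) mod 767 for k=1..35:
1, 1, 2, 3, 5, 8, 13, 21, 34, 55, 89, 144, 233, 377, 610, 220, 63, 283, 346, 629, 208, 70, 278, 348, 626, 207, 66, 273, 339, 612, 184, 29, 213, 242, 455
F(35) mod 767 = 455


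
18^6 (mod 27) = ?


18^1 mod 27 = 18
18^2 mod 27 = 0
18^3 mod 27 = 0
18^4 mod 27 = 0
18^5 mod 27 = 0
18^6 mod 27 = 0


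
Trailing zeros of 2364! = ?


floor(2364/5) = 472
floor(2364/25) = 94
floor(2364/125) = 18
floor(2364/625) = 3
Total = 587

587 trailing zeros


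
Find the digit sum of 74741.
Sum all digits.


7 + 4 + 7 + 4 + 1 = 23


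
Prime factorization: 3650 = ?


3650 / 2 = 1825
1825 / 5 = 365
365 / 5 = 73
73 / 73 = 1
3650 = 2 × 5^2 × 73


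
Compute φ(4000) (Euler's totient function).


4000 = 2^5 × 5^3
Prime factors: 2, 5
φ(4000) = 4000 × (1-1/2) × (1-1/5)
= 4000 × 1/2 × 4/5 = 1600

φ(4000) = 1600


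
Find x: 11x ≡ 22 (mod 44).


GCD(11, 44) = 11 divides 22
Divide: 1x ≡ 2 (mod 4)
x ≡ 2 (mod 4)


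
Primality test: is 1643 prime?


1643 / 31 = 53 (exact division)
1643 is NOT prime.

No, 1643 is not prime


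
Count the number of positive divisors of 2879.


2879 = 2879^1
d(2879) = (1+1) = 2

2 divisors


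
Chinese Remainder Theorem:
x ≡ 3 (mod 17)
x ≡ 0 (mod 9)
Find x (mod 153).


M = 17*9 = 153
M1 = M/17 = 9, M2 = M/9 = 17
M1^(-1) mod 17 = 2, M2^(-1) mod 9 = 8
x = 3*9*2 + 0*17*8 = 54
54 mod 153 = 54
Check: 54 mod 17 = 3 ✓, 54 mod 9 = 0 ✓

x ≡ 54 (mod 153)


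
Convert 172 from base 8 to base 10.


172 (base 8) = 122 (decimal)
122 (decimal) = 122 (base 10)


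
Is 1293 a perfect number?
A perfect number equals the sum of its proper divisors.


Proper divisors of 1293: 1, 3, 431
Sum = 1 + 3 + 431 = 435

No, 1293 is not perfect (435 ≠ 1293)


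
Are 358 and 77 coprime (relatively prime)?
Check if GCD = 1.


Euclidean algorithm:
358 = 4 * 77 + 50
77 = 1 * 50 + 27
50 = 1 * 27 + 23
27 = 1 * 23 + 4
23 = 5 * 4 + 3
4 = 1 * 3 + 1
3 = 3 * 1 + 0
GCD(358, 77) = 1

Yes, coprime (GCD = 1)


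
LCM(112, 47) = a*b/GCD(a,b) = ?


GCD(112, 47) = 1
LCM = 112*47/1 = 5264/1 = 5264

LCM = 5264


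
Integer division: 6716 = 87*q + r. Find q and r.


6716 = 87 * 77 + 17
Check: 6699 + 17 = 6716

q = 77, r = 17


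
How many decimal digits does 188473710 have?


188473710 has 9 digits in base 10
floor(log10(188473710)) + 1 = floor(8.2753) + 1 = 9

9 digits (base 10)


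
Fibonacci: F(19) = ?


Sequence: 1, 1, 2, 3, 5, 8, 13, 21, 34, 55, 89, 144, 233, 377, 610, 987, 1597, 2584, 4181
F(19) = 4181


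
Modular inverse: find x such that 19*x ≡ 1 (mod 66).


Use the extended Euclidean algorithm on (66, 19); each row r = 66*s + 19*t:
r=66, s=1, t=0
r=19, s=0, t=1
q=3: r=9, s=1, t=-3   [66*(1) + 19*(-3) = 9]
q=2: r=1, s=-2, t=7   [66*(-2) + 19*(7) = 1]
q=9: r=0, s=19, t=-66   [66*(19) + 19*(-66) = 0]
GCD = 1 with t = 7, so 19*(7) ≡ 1 (mod 66)
Inverse = 7 mod 66 = 7
Check: 19 * 7 = 133 ≡ 1 (mod 66)

19^(-1) ≡ 7 (mod 66)


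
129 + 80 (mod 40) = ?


129 + 80 = 209
209 mod 40 = 9


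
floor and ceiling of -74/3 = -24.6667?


-74/3 = -24.6667
floor = -25
ceil = -24

floor = -25, ceil = -24


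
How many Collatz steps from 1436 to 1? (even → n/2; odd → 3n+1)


1436 → 718 → 359 → 1078 → 539 → 1618 → 809 → 2428 → 1214 → 607 → 1822 → 911 → 2734 → 1367 → 4102 → 2051 → 6154 → 3077 → 9232 → 4616 → 2308 → 1154 → 577 → 1732 → 866 → 433 → 1300 → 650 → 325 → 976 → 488 → 244 → 122 → 61 → 184 → 92 → 46 → 23 → 70 → 35 → 106 → 53 → 160 → 80 → 40 → 20 → 10 → 5 → 16 → 8 → 4 → 2 → 1
Total steps = 52

52 steps


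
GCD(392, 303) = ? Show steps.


392 = 1 * 303 + 89
303 = 3 * 89 + 36
89 = 2 * 36 + 17
36 = 2 * 17 + 2
17 = 8 * 2 + 1
2 = 2 * 1 + 0
GCD = 1


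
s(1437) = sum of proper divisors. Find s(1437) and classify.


Proper divisors: 1, 3, 479
Sum = 1 + 3 + 479 = 483
483 < 1437 → deficient

s(1437) = 483 (deficient)


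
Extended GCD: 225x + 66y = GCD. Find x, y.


Tabular extended Euclidean (each row: r = 225*s + 66*t):
r=225, s=1, t=0
r=66, s=0, t=1
q=3: r=27, s=1, t=-3   [225*(1) + 66*(-3) = 27]
q=2: r=12, s=-2, t=7   [225*(-2) + 66*(7) = 12]
q=2: r=3, s=5, t=-17   [225*(5) + 66*(-17) = 3]
q=4: r=0, s=-22, t=75   [225*(-22) + 66*(75) = 0]
GCD = 3; from the row with r=3: x=5, y=-17
Check: 225*(5) + 66*(-17) = 1125 - 1122 = 3

GCD = 3, x = 5, y = -17


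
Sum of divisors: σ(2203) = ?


Divisors of 2203: 1, 2203
Sum = 1 + 2203 = 2204

σ(2203) = 2204


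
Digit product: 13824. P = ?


1 × 3 × 8 × 2 × 4 = 192


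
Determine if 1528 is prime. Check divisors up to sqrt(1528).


1528 / 2 = 764 (exact division)
1528 is NOT prime.

No, 1528 is not prime


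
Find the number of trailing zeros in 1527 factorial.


floor(1527/5) = 305
floor(1527/25) = 61
floor(1527/125) = 12
floor(1527/625) = 2
Total = 380

380 trailing zeros


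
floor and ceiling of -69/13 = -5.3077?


-69/13 = -5.3077
floor = -6
ceil = -5

floor = -6, ceil = -5


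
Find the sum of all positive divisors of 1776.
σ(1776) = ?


Divisors of 1776: 1, 2, 3, 4, 6, 8, 12, 16, 24, 37, 48, 74, 111, 148, 222, 296, 444, 592, 888, 1776
Sum = 1 + 2 + 3 + 4 + 6 + 8 + 12 + 16 + 24 + 37 + 48 + 74 + 111 + 148 + 222 + 296 + 444 + 592 + 888 + 1776 = 4712

σ(1776) = 4712


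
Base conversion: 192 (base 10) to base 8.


192 (base 10) = 192 (decimal)
192 (decimal) = 300 (base 8)


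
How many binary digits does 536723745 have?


536723745 in base 2 = 11111111111011100000100100001
Number of digits = 29

29 digits (base 2)


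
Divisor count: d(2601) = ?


2601 = 3^2 × 17^2
d(2601) = (2+1) × (2+1) = 9

9 divisors


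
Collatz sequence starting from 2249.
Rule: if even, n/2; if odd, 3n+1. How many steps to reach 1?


2249 → 6748 → 3374 → 1687 → 5062 → 2531 → 7594 → 3797 → 11392 → 5696 → 2848 → 1424 → 712 → 356 → 178 → 89 → 268 → 134 → 67 → 202 → 101 → 304 → 152 → 76 → 38 → 19 → 58 → 29 → 88 → 44 → 22 → 11 → 34 → 17 → 52 → 26 → 13 → 40 → 20 → 10 → 5 → 16 → 8 → 4 → 2 → 1
Total steps = 45

45 steps


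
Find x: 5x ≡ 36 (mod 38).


GCD(5, 38) = 1, unique solution
a^(-1) mod 38 = 23
x = 23 * 36 mod 38 = 30

x ≡ 30 (mod 38)


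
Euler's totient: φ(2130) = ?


2130 = 2 × 3 × 5 × 71
Prime factors: 2, 3, 5, 71
φ(2130) = 2130 × (1-1/2) × (1-1/3) × (1-1/5) × (1-1/71)
= 2130 × 1/2 × 2/3 × 4/5 × 70/71 = 560

φ(2130) = 560


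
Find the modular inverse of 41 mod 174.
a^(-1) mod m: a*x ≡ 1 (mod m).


Use the extended Euclidean algorithm on (174, 41); each row r = 174*s + 41*t:
r=174, s=1, t=0
r=41, s=0, t=1
q=4: r=10, s=1, t=-4   [174*(1) + 41*(-4) = 10]
q=4: r=1, s=-4, t=17   [174*(-4) + 41*(17) = 1]
q=10: r=0, s=41, t=-174   [174*(41) + 41*(-174) = 0]
GCD = 1 with t = 17, so 41*(17) ≡ 1 (mod 174)
Inverse = 17 mod 174 = 17
Check: 41 * 17 = 697 ≡ 1 (mod 174)

41^(-1) ≡ 17 (mod 174)


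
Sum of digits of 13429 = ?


1 + 3 + 4 + 2 + 9 = 19


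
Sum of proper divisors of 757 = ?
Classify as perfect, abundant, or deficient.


Proper divisors: 1
Sum = 1 = 1
1 < 757 → deficient

s(757) = 1 (deficient)


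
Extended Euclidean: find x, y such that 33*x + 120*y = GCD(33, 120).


Tabular extended Euclidean (each row: r = 33*s + 120*t):
r=33, s=1, t=0
r=120, s=0, t=1
q=0: r=33, s=1, t=0   [33*(1) + 120*(0) = 33]
q=3: r=21, s=-3, t=1   [33*(-3) + 120*(1) = 21]
q=1: r=12, s=4, t=-1   [33*(4) + 120*(-1) = 12]
q=1: r=9, s=-7, t=2   [33*(-7) + 120*(2) = 9]
q=1: r=3, s=11, t=-3   [33*(11) + 120*(-3) = 3]
q=3: r=0, s=-40, t=11   [33*(-40) + 120*(11) = 0]
GCD = 3; from the row with r=3: x=11, y=-3
Check: 33*(11) + 120*(-3) = 363 - 360 = 3

GCD = 3, x = 11, y = -3


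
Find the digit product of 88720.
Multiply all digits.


8 × 8 × 7 × 2 × 0 = 0


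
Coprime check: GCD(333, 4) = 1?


Euclidean algorithm:
333 = 83 * 4 + 1
4 = 4 * 1 + 0
GCD(333, 4) = 1

Yes, coprime (GCD = 1)


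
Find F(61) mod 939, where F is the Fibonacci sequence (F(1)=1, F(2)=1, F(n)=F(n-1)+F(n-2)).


F(k) mod 939 for k=1..61:
1, 1, 2, 3, 5, 8, 13, 21, 34, 55, 89, 144, 233, 377, 610, 48, 658, 706, 425, 192, 617, 809, 487, 357, 844, 262, 167, 429, 596, 86, 682, 768, 511, 340, 851, 252, 164, 416, 580, 57, 637, 694, 392, 147, 539, 686, 286, 33, 319, 352, 671, 84, 755, 839, 655, 555, 271, 826, 158, 45, 203
F(61) mod 939 = 203


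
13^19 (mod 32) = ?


13^1 mod 32 = 13
13^2 mod 32 = 9
13^3 mod 32 = 21
13^4 mod 32 = 17
13^5 mod 32 = 29
13^6 mod 32 = 25
13^7 mod 32 = 5
13^8 mod 32 = 1
13^9 mod 32 = 13
13^10 mod 32 = 9
13^11 mod 32 = 21
13^12 mod 32 = 17
13^13 mod 32 = 29
13^14 mod 32 = 25
13^15 mod 32 = 5
13^16 mod 32 = 1
13^17 mod 32 = 13
13^18 mod 32 = 9
13^19 mod 32 = 21


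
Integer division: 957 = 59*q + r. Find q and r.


957 = 59 * 16 + 13
Check: 944 + 13 = 957

q = 16, r = 13


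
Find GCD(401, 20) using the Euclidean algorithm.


401 = 20 * 20 + 1
20 = 20 * 1 + 0
GCD = 1


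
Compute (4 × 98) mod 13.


4 × 98 = 392
392 mod 13 = 2


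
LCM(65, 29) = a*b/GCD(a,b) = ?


GCD(65, 29) = 1
LCM = 65*29/1 = 1885/1 = 1885

LCM = 1885


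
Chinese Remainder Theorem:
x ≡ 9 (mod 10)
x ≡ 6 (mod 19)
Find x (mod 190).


M = 10*19 = 190
M1 = M/10 = 19, M2 = M/19 = 10
M1^(-1) mod 10 = 9, M2^(-1) mod 19 = 2
x = 9*19*9 + 6*10*2 = 1659
1659 mod 190 = 139
Check: 139 mod 10 = 9 ✓, 139 mod 19 = 6 ✓

x ≡ 139 (mod 190)


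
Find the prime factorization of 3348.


3348 / 2 = 1674
1674 / 2 = 837
837 / 3 = 279
279 / 3 = 93
93 / 3 = 31
31 / 31 = 1
3348 = 2^2 × 3^3 × 31


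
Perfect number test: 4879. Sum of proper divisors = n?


Proper divisors of 4879: 1, 7, 17, 41, 119, 287, 697
Sum = 1 + 7 + 17 + 41 + 119 + 287 + 697 = 1169

No, 4879 is not perfect (1169 ≠ 4879)


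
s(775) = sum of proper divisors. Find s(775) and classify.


Proper divisors: 1, 5, 25, 31, 155
Sum = 1 + 5 + 25 + 31 + 155 = 217
217 < 775 → deficient

s(775) = 217 (deficient)


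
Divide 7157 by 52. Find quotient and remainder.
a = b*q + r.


7157 = 52 * 137 + 33
Check: 7124 + 33 = 7157

q = 137, r = 33


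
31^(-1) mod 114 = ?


Use the extended Euclidean algorithm on (114, 31); each row r = 114*s + 31*t:
r=114, s=1, t=0
r=31, s=0, t=1
q=3: r=21, s=1, t=-3   [114*(1) + 31*(-3) = 21]
q=1: r=10, s=-1, t=4   [114*(-1) + 31*(4) = 10]
q=2: r=1, s=3, t=-11   [114*(3) + 31*(-11) = 1]
q=10: r=0, s=-31, t=114   [114*(-31) + 31*(114) = 0]
GCD = 1 with t = -11, so 31*(-11) ≡ 1 (mod 114)
Inverse = -11 mod 114 = 103
Check: 31 * 103 = 3193 ≡ 1 (mod 114)

31^(-1) ≡ 103 (mod 114)


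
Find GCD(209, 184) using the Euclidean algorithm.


209 = 1 * 184 + 25
184 = 7 * 25 + 9
25 = 2 * 9 + 7
9 = 1 * 7 + 2
7 = 3 * 2 + 1
2 = 2 * 1 + 0
GCD = 1


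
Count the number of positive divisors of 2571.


2571 = 3^1 × 857^1
d(2571) = (1+1) × (1+1) = 4

4 divisors


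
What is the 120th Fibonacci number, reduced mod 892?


F(k) mod 892 for k=1..120:
1, 1, 2, 3, 5, 8, 13, 21, 34, 55, 89, 144, 233, 377, 610, 95, 705, 800, 613, 521, 242, 763, 113, 876, 97, 81, 178, 259, 437, 696, 241, 45, 286, 331, 617, 56, 673, 729, 510, 347, 857, 312, 277, 589, 866, 563, 537, 208, 745, 61, 806, 867, 781, 756, 645, 509, 262, 771, 141, 20, 161, 181, 342, 523, 865, 496, 469, 73, 542, 615, 265, 880, 253, 241, 494, 735, 337, 180, 517, 697, 322, 127, 449, 576, 133, 709, 842, 659, 609, 376, 93, 469, 562, 139, 701, 840, 649, 597, 354, 59, 413, 472, 885, 465, 458, 31, 489, 520, 117, 637, 754, 499, 361, 860, 329, 297, 626, 31, 657, 688
F(120) mod 892 = 688


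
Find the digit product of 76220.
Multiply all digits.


7 × 6 × 2 × 2 × 0 = 0


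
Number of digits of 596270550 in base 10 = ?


596270550 has 9 digits in base 10
floor(log10(596270550)) + 1 = floor(8.7754) + 1 = 9

9 digits (base 10)


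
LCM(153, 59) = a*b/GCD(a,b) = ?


GCD(153, 59) = 1
LCM = 153*59/1 = 9027/1 = 9027

LCM = 9027


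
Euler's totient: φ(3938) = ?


3938 = 2 × 11 × 179
Prime factors: 2, 11, 179
φ(3938) = 3938 × (1-1/2) × (1-1/11) × (1-1/179)
= 3938 × 1/2 × 10/11 × 178/179 = 1780

φ(3938) = 1780


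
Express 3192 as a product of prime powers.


3192 / 2 = 1596
1596 / 2 = 798
798 / 2 = 399
399 / 3 = 133
133 / 7 = 19
19 / 19 = 1
3192 = 2^3 × 3 × 7 × 19


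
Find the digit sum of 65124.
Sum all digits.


6 + 5 + 1 + 2 + 4 = 18


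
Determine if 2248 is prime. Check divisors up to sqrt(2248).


2248 / 2 = 1124 (exact division)
2248 is NOT prime.

No, 2248 is not prime


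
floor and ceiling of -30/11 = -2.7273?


-30/11 = -2.7273
floor = -3
ceil = -2

floor = -3, ceil = -2


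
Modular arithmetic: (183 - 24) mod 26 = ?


183 - 24 = 159
159 mod 26 = 3


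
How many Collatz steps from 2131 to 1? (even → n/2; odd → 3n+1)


2131 → 6394 → 3197 → 9592 → 4796 → 2398 → 1199 → 3598 → 1799 → 5398 → 2699 → 8098 → 4049 → 12148 → 6074 → 3037 → 9112 → 4556 → 2278 → 1139 → 3418 → 1709 → 5128 → 2564 → 1282 → 641 → 1924 → 962 → 481 → 1444 → 722 → 361 → 1084 → 542 → 271 → 814 → 407 → 1222 → 611 → 1834 → 917 → 2752 → 1376 → 688 → 344 → 172 → 86 → 43 → 130 → 65 → 196 → 98 → 49 → 148 → 74 → 37 → 112 → 56 → 28 → 14 → 7 → 22 → 11 → 34 → 17 → 52 → 26 → 13 → 40 → 20 → 10 → 5 → 16 → 8 → 4 → 2 → 1
Total steps = 76

76 steps


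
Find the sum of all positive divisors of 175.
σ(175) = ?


Divisors of 175: 1, 5, 7, 25, 35, 175
Sum = 1 + 5 + 7 + 25 + 35 + 175 = 248

σ(175) = 248


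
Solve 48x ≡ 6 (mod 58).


GCD(48, 58) = 2 divides 6
Divide: 24x ≡ 3 (mod 29)
x ≡ 11 (mod 29)


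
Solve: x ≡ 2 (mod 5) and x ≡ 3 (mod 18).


M = 5*18 = 90
M1 = M/5 = 18, M2 = M/18 = 5
M1^(-1) mod 5 = 2, M2^(-1) mod 18 = 11
x = 2*18*2 + 3*5*11 = 237
237 mod 90 = 57
Check: 57 mod 5 = 2 ✓, 57 mod 18 = 3 ✓

x ≡ 57 (mod 90)


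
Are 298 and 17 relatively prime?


Euclidean algorithm:
298 = 17 * 17 + 9
17 = 1 * 9 + 8
9 = 1 * 8 + 1
8 = 8 * 1 + 0
GCD(298, 17) = 1

Yes, coprime (GCD = 1)


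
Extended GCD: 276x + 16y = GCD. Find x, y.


Tabular extended Euclidean (each row: r = 276*s + 16*t):
r=276, s=1, t=0
r=16, s=0, t=1
q=17: r=4, s=1, t=-17   [276*(1) + 16*(-17) = 4]
q=4: r=0, s=-4, t=69   [276*(-4) + 16*(69) = 0]
GCD = 4; from the row with r=4: x=1, y=-17
Check: 276*(1) + 16*(-17) = 276 - 272 = 4

GCD = 4, x = 1, y = -17


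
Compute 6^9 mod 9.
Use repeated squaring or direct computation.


6^1 mod 9 = 6
6^2 mod 9 = 0
6^3 mod 9 = 0
6^4 mod 9 = 0
6^5 mod 9 = 0
6^6 mod 9 = 0
6^7 mod 9 = 0
6^8 mod 9 = 0
6^9 mod 9 = 0


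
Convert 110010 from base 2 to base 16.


110010 (base 2) = 50 (decimal)
50 (decimal) = 32 (base 16)


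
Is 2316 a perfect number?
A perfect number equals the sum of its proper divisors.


Proper divisors of 2316: 1, 2, 3, 4, 6, 12, 193, 386, 579, 772, 1158
Sum = 1 + 2 + 3 + 4 + 6 + 12 + 193 + 386 + 579 + 772 + 1158 = 3116

No, 2316 is not perfect (3116 ≠ 2316)


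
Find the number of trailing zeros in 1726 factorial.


floor(1726/5) = 345
floor(1726/25) = 69
floor(1726/125) = 13
floor(1726/625) = 2
Total = 429

429 trailing zeros


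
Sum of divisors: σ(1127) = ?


Divisors of 1127: 1, 7, 23, 49, 161, 1127
Sum = 1 + 7 + 23 + 49 + 161 + 1127 = 1368

σ(1127) = 1368


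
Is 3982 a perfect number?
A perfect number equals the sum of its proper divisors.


Proper divisors of 3982: 1, 2, 11, 22, 181, 362, 1991
Sum = 1 + 2 + 11 + 22 + 181 + 362 + 1991 = 2570

No, 3982 is not perfect (2570 ≠ 3982)


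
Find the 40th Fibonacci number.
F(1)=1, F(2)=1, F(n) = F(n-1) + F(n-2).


Sequence: 1, 1, 2, 3, 5, 8, 13, 21, 34, 55, 89, 144, 233, 377, 610, 987, 1597, 2584, 4181, 6765, 10946, 17711, 28657, 46368, 75025, 121393, 196418, 317811, 514229, 832040, 1346269, 2178309, 3524578, 5702887, 9227465, 14930352, 24157817, 39088169, 63245986, 102334155
F(40) = 102334155


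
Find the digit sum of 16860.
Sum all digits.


1 + 6 + 8 + 6 + 0 = 21


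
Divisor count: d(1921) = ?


1921 = 17^1 × 113^1
d(1921) = (1+1) × (1+1) = 4

4 divisors


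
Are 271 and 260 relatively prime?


Euclidean algorithm:
271 = 1 * 260 + 11
260 = 23 * 11 + 7
11 = 1 * 7 + 4
7 = 1 * 4 + 3
4 = 1 * 3 + 1
3 = 3 * 1 + 0
GCD(271, 260) = 1

Yes, coprime (GCD = 1)


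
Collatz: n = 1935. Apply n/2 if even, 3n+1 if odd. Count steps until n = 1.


1935 → 5806 → 2903 → 8710 → 4355 → 13066 → 6533 → 19600 → 9800 → 4900 → 2450 → 1225 → 3676 → 1838 → 919 → 2758 → 1379 → 4138 → 2069 → 6208 → 3104 → 1552 → 776 → 388 → 194 → 97 → 292 → 146 → 73 → 220 → 110 → 55 → 166 → 83 → 250 → 125 → 376 → 188 → 94 → 47 → 142 → 71 → 214 → 107 → 322 → 161 → 484 → 242 → 121 → 364 → 182 → 91 → 274 → 137 → 412 → 206 → 103 → 310 → 155 → 466 → 233 → 700 → 350 → 175 → 526 → 263 → 790 → 395 → 1186 → 593 → 1780 → 890 → 445 → 1336 → 668 → 334 → 167 → 502 → 251 → 754 → 377 → 1132 → 566 → 283 → 850 → 425 → 1276 → 638 → 319 → 958 → 479 → 1438 → 719 → 2158 → 1079 → 3238 → 1619 → 4858 → 2429 → 7288 → 3644 → 1822 → 911 → 2734 → 1367 → 4102 → 2051 → 6154 → 3077 → 9232 → 4616 → 2308 → 1154 → 577 → 1732 → 866 → 433 → 1300 → 650 → 325 → 976 → 488 → 244 → 122 → 61 → 184 → 92 → 46 → 23 → 70 → 35 → 106 → 53 → 160 → 80 → 40 → 20 → 10 → 5 → 16 → 8 → 4 → 2 → 1
Total steps = 143

143 steps


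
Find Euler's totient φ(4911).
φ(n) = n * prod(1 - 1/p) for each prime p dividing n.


4911 = 3 × 1637
Prime factors: 3, 1637
φ(4911) = 4911 × (1-1/3) × (1-1/1637)
= 4911 × 2/3 × 1636/1637 = 3272

φ(4911) = 3272


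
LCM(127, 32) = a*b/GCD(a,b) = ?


GCD(127, 32) = 1
LCM = 127*32/1 = 4064/1 = 4064

LCM = 4064


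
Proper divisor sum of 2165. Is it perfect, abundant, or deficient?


Proper divisors: 1, 5, 433
Sum = 1 + 5 + 433 = 439
439 < 2165 → deficient

s(2165) = 439 (deficient)


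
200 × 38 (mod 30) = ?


200 × 38 = 7600
7600 mod 30 = 10


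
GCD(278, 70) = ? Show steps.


278 = 3 * 70 + 68
70 = 1 * 68 + 2
68 = 34 * 2 + 0
GCD = 2


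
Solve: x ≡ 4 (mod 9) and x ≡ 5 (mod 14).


M = 9*14 = 126
M1 = M/9 = 14, M2 = M/14 = 9
M1^(-1) mod 9 = 2, M2^(-1) mod 14 = 11
x = 4*14*2 + 5*9*11 = 607
607 mod 126 = 103
Check: 103 mod 9 = 4 ✓, 103 mod 14 = 5 ✓

x ≡ 103 (mod 126)


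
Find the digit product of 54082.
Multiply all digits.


5 × 4 × 0 × 8 × 2 = 0


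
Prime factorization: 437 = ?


437 / 19 = 23
23 / 23 = 1
437 = 19 × 23


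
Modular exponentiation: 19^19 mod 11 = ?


19^1 mod 11 = 8
19^2 mod 11 = 9
19^3 mod 11 = 6
19^4 mod 11 = 4
19^5 mod 11 = 10
19^6 mod 11 = 3
19^7 mod 11 = 2
19^8 mod 11 = 5
19^9 mod 11 = 7
19^10 mod 11 = 1
19^11 mod 11 = 8
19^12 mod 11 = 9
19^13 mod 11 = 6
19^14 mod 11 = 4
19^15 mod 11 = 10
19^16 mod 11 = 3
19^17 mod 11 = 2
19^18 mod 11 = 5
19^19 mod 11 = 7


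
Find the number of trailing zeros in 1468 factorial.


floor(1468/5) = 293
floor(1468/25) = 58
floor(1468/125) = 11
floor(1468/625) = 2
Total = 364

364 trailing zeros


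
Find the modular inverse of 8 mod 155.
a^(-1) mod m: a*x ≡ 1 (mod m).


Use the extended Euclidean algorithm on (155, 8); each row r = 155*s + 8*t:
r=155, s=1, t=0
r=8, s=0, t=1
q=19: r=3, s=1, t=-19   [155*(1) + 8*(-19) = 3]
q=2: r=2, s=-2, t=39   [155*(-2) + 8*(39) = 2]
q=1: r=1, s=3, t=-58   [155*(3) + 8*(-58) = 1]
q=2: r=0, s=-8, t=155   [155*(-8) + 8*(155) = 0]
GCD = 1 with t = -58, so 8*(-58) ≡ 1 (mod 155)
Inverse = -58 mod 155 = 97
Check: 8 * 97 = 776 ≡ 1 (mod 155)

8^(-1) ≡ 97 (mod 155)


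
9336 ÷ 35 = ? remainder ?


9336 = 35 * 266 + 26
Check: 9310 + 26 = 9336

q = 266, r = 26


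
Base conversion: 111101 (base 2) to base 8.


111101 (base 2) = 61 (decimal)
61 (decimal) = 75 (base 8)


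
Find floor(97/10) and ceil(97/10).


97/10 = 9.7000
floor = 9
ceil = 10

floor = 9, ceil = 10


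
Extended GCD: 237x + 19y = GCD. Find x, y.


Tabular extended Euclidean (each row: r = 237*s + 19*t):
r=237, s=1, t=0
r=19, s=0, t=1
q=12: r=9, s=1, t=-12   [237*(1) + 19*(-12) = 9]
q=2: r=1, s=-2, t=25   [237*(-2) + 19*(25) = 1]
q=9: r=0, s=19, t=-237   [237*(19) + 19*(-237) = 0]
GCD = 1; from the row with r=1: x=-2, y=25
Check: 237*(-2) + 19*(25) = -474 + 475 = 1

GCD = 1, x = -2, y = 25


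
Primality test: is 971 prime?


Check divisors up to sqrt(971) = 31.1609
No divisors found.
971 is prime.

Yes, 971 is prime


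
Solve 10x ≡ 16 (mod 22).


GCD(10, 22) = 2 divides 16
Divide: 5x ≡ 8 (mod 11)
x ≡ 6 (mod 11)


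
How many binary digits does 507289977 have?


507289977 in base 2 = 11110001111001010000101111001
Number of digits = 29

29 digits (base 2)


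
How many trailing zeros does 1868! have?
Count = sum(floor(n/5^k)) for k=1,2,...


floor(1868/5) = 373
floor(1868/25) = 74
floor(1868/125) = 14
floor(1868/625) = 2
Total = 463

463 trailing zeros


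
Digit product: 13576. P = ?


1 × 3 × 5 × 7 × 6 = 630


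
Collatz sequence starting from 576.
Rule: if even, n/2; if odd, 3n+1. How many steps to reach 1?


576 → 288 → 144 → 72 → 36 → 18 → 9 → 28 → 14 → 7 → 22 → 11 → 34 → 17 → 52 → 26 → 13 → 40 → 20 → 10 → 5 → 16 → 8 → 4 → 2 → 1
Total steps = 25

25 steps


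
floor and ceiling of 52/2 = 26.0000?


52/2 = 26.0000
floor = 26
ceil = 26

floor = 26, ceil = 26


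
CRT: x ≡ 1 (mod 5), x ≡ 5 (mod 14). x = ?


M = 5*14 = 70
M1 = M/5 = 14, M2 = M/14 = 5
M1^(-1) mod 5 = 4, M2^(-1) mod 14 = 3
x = 1*14*4 + 5*5*3 = 131
131 mod 70 = 61
Check: 61 mod 5 = 1 ✓, 61 mod 14 = 5 ✓

x ≡ 61 (mod 70)


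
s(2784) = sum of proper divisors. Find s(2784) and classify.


Proper divisors: 1, 2, 3, 4, 6, 8, 12, 16, 24, 29, 32, 48, 58, 87, 96, 116, 174, 232, 348, 464, 696, 928, 1392
Sum = 1 + 2 + 3 + 4 + 6 + 8 + 12 + 16 + 24 + 29 + 32 + 48 + 58 + 87 + 96 + 116 + 174 + 232 + 348 + 464 + 696 + 928 + 1392 = 4776
4776 > 2784 → abundant

s(2784) = 4776 (abundant)


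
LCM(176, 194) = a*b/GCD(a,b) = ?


GCD(176, 194) = 2
LCM = 176*194/2 = 34144/2 = 17072

LCM = 17072


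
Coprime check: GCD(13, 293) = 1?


Euclidean algorithm:
293 = 22 * 13 + 7
13 = 1 * 7 + 6
7 = 1 * 6 + 1
6 = 6 * 1 + 0
GCD(13, 293) = 1

Yes, coprime (GCD = 1)


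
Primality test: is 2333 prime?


Check divisors up to sqrt(2333) = 48.3011
No divisors found.
2333 is prime.

Yes, 2333 is prime


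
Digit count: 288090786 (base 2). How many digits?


288090786 in base 2 = 10001001010111110101010100010
Number of digits = 29

29 digits (base 2)


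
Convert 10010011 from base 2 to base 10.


10010011 (base 2) = 147 (decimal)
147 (decimal) = 147 (base 10)


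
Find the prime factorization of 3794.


3794 / 2 = 1897
1897 / 7 = 271
271 / 271 = 1
3794 = 2 × 7 × 271


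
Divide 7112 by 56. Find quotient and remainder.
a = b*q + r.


7112 = 56 * 127 + 0
Check: 7112 + 0 = 7112

q = 127, r = 0


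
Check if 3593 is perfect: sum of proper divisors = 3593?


Proper divisors of 3593: 1
Sum = 1 = 1

No, 3593 is not perfect (1 ≠ 3593)


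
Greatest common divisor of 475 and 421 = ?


475 = 1 * 421 + 54
421 = 7 * 54 + 43
54 = 1 * 43 + 11
43 = 3 * 11 + 10
11 = 1 * 10 + 1
10 = 10 * 1 + 0
GCD = 1


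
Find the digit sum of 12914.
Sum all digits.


1 + 2 + 9 + 1 + 4 = 17


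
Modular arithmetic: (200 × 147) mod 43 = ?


200 × 147 = 29400
29400 mod 43 = 31


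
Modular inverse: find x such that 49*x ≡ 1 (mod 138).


Use the extended Euclidean algorithm on (138, 49); each row r = 138*s + 49*t:
r=138, s=1, t=0
r=49, s=0, t=1
q=2: r=40, s=1, t=-2   [138*(1) + 49*(-2) = 40]
q=1: r=9, s=-1, t=3   [138*(-1) + 49*(3) = 9]
q=4: r=4, s=5, t=-14   [138*(5) + 49*(-14) = 4]
q=2: r=1, s=-11, t=31   [138*(-11) + 49*(31) = 1]
q=4: r=0, s=49, t=-138   [138*(49) + 49*(-138) = 0]
GCD = 1 with t = 31, so 49*(31) ≡ 1 (mod 138)
Inverse = 31 mod 138 = 31
Check: 49 * 31 = 1519 ≡ 1 (mod 138)

49^(-1) ≡ 31 (mod 138)


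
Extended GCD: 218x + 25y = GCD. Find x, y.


Tabular extended Euclidean (each row: r = 218*s + 25*t):
r=218, s=1, t=0
r=25, s=0, t=1
q=8: r=18, s=1, t=-8   [218*(1) + 25*(-8) = 18]
q=1: r=7, s=-1, t=9   [218*(-1) + 25*(9) = 7]
q=2: r=4, s=3, t=-26   [218*(3) + 25*(-26) = 4]
q=1: r=3, s=-4, t=35   [218*(-4) + 25*(35) = 3]
q=1: r=1, s=7, t=-61   [218*(7) + 25*(-61) = 1]
q=3: r=0, s=-25, t=218   [218*(-25) + 25*(218) = 0]
GCD = 1; from the row with r=1: x=7, y=-61
Check: 218*(7) + 25*(-61) = 1526 - 1525 = 1

GCD = 1, x = 7, y = -61


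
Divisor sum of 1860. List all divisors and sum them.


Divisors of 1860: 1, 2, 3, 4, 5, 6, 10, 12, 15, 20, 30, 31, 60, 62, 93, 124, 155, 186, 310, 372, 465, 620, 930, 1860
Sum = 1 + 2 + 3 + 4 + 5 + 6 + 10 + 12 + 15 + 20 + 30 + 31 + 60 + 62 + 93 + 124 + 155 + 186 + 310 + 372 + 465 + 620 + 930 + 1860 = 5376

σ(1860) = 5376


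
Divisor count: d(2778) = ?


2778 = 2^1 × 3^1 × 463^1
d(2778) = (1+1) × (1+1) × (1+1) = 8

8 divisors


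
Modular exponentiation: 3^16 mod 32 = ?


3^1 mod 32 = 3
3^2 mod 32 = 9
3^3 mod 32 = 27
3^4 mod 32 = 17
3^5 mod 32 = 19
3^6 mod 32 = 25
3^7 mod 32 = 11
3^8 mod 32 = 1
3^9 mod 32 = 3
3^10 mod 32 = 9
3^11 mod 32 = 27
3^12 mod 32 = 17
3^13 mod 32 = 19
3^14 mod 32 = 25
3^15 mod 32 = 11
3^16 mod 32 = 1


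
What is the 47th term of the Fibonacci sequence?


Sequence: 1, 1, 2, 3, 5, 8, 13, 21, 34, 55, 89, 144, 233, 377, 610, 987, 1597, 2584, 4181, 6765, 10946, 17711, 28657, 46368, 75025, 121393, 196418, 317811, 514229, 832040, 1346269, 2178309, 3524578, 5702887, 9227465, 14930352, 24157817, 39088169, 63245986, 102334155, 165580141, 267914296, 433494437, 701408733, 1134903170, 1836311903, 2971215073
F(47) = 2971215073


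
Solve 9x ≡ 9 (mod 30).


GCD(9, 30) = 3 divides 9
Divide: 3x ≡ 3 (mod 10)
x ≡ 1 (mod 10)


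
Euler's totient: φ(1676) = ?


1676 = 2^2 × 419
Prime factors: 2, 419
φ(1676) = 1676 × (1-1/2) × (1-1/419)
= 1676 × 1/2 × 418/419 = 836

φ(1676) = 836


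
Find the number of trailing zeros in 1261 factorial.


floor(1261/5) = 252
floor(1261/25) = 50
floor(1261/125) = 10
floor(1261/625) = 2
Total = 314

314 trailing zeros


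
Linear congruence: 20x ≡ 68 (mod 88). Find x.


GCD(20, 88) = 4 divides 68
Divide: 5x ≡ 17 (mod 22)
x ≡ 21 (mod 22)


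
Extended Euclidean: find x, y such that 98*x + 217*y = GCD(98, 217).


Tabular extended Euclidean (each row: r = 98*s + 217*t):
r=98, s=1, t=0
r=217, s=0, t=1
q=0: r=98, s=1, t=0   [98*(1) + 217*(0) = 98]
q=2: r=21, s=-2, t=1   [98*(-2) + 217*(1) = 21]
q=4: r=14, s=9, t=-4   [98*(9) + 217*(-4) = 14]
q=1: r=7, s=-11, t=5   [98*(-11) + 217*(5) = 7]
q=2: r=0, s=31, t=-14   [98*(31) + 217*(-14) = 0]
GCD = 7; from the row with r=7: x=-11, y=5
Check: 98*(-11) + 217*(5) = -1078 + 1085 = 7

GCD = 7, x = -11, y = 5


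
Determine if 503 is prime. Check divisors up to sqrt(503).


Check divisors up to sqrt(503) = 22.4277
No divisors found.
503 is prime.

Yes, 503 is prime


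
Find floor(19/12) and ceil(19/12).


19/12 = 1.5833
floor = 1
ceil = 2

floor = 1, ceil = 2


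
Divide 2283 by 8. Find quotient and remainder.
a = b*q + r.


2283 = 8 * 285 + 3
Check: 2280 + 3 = 2283

q = 285, r = 3


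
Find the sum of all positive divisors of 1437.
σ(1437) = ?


Divisors of 1437: 1, 3, 479, 1437
Sum = 1 + 3 + 479 + 1437 = 1920

σ(1437) = 1920


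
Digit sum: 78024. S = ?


7 + 8 + 0 + 2 + 4 = 21


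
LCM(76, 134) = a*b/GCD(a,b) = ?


GCD(76, 134) = 2
LCM = 76*134/2 = 10184/2 = 5092

LCM = 5092


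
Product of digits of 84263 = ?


8 × 4 × 2 × 6 × 3 = 1152


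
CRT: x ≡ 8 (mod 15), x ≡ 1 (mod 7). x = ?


M = 15*7 = 105
M1 = M/15 = 7, M2 = M/7 = 15
M1^(-1) mod 15 = 13, M2^(-1) mod 7 = 1
x = 8*7*13 + 1*15*1 = 743
743 mod 105 = 8
Check: 8 mod 15 = 8 ✓, 8 mod 7 = 1 ✓

x ≡ 8 (mod 105)


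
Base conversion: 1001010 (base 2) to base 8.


1001010 (base 2) = 74 (decimal)
74 (decimal) = 112 (base 8)


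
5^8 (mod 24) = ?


5^1 mod 24 = 5
5^2 mod 24 = 1
5^3 mod 24 = 5
5^4 mod 24 = 1
5^5 mod 24 = 5
5^6 mod 24 = 1
5^7 mod 24 = 5
5^8 mod 24 = 1


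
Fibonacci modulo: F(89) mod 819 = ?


F(k) mod 819 for k=1..89:
1, 1, 2, 3, 5, 8, 13, 21, 34, 55, 89, 144, 233, 377, 610, 168, 778, 127, 86, 213, 299, 512, 811, 504, 496, 181, 677, 39, 716, 755, 652, 588, 421, 190, 611, 801, 593, 575, 349, 105, 454, 559, 194, 753, 128, 62, 190, 252, 442, 694, 317, 192, 509, 701, 391, 273, 664, 118, 782, 81, 44, 125, 169, 294, 463, 757, 401, 339, 740, 260, 181, 441, 622, 244, 47, 291, 338, 629, 148, 777, 106, 64, 170, 234, 404, 638, 223, 42, 265
F(89) mod 819 = 265


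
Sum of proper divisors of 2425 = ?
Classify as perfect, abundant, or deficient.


Proper divisors: 1, 5, 25, 97, 485
Sum = 1 + 5 + 25 + 97 + 485 = 613
613 < 2425 → deficient

s(2425) = 613 (deficient)


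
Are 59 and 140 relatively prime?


Euclidean algorithm:
140 = 2 * 59 + 22
59 = 2 * 22 + 15
22 = 1 * 15 + 7
15 = 2 * 7 + 1
7 = 7 * 1 + 0
GCD(59, 140) = 1

Yes, coprime (GCD = 1)


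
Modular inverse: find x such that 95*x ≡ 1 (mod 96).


Use the extended Euclidean algorithm on (96, 95); each row r = 96*s + 95*t:
r=96, s=1, t=0
r=95, s=0, t=1
q=1: r=1, s=1, t=-1   [96*(1) + 95*(-1) = 1]
q=95: r=0, s=-95, t=96   [96*(-95) + 95*(96) = 0]
GCD = 1 with t = -1, so 95*(-1) ≡ 1 (mod 96)
Inverse = -1 mod 96 = 95
Check: 95 * 95 = 9025 ≡ 1 (mod 96)

95^(-1) ≡ 95 (mod 96)


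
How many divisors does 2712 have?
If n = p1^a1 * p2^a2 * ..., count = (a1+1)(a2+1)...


2712 = 2^3 × 3^1 × 113^1
d(2712) = (3+1) × (1+1) × (1+1) = 16

16 divisors


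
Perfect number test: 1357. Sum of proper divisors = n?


Proper divisors of 1357: 1, 23, 59
Sum = 1 + 23 + 59 = 83

No, 1357 is not perfect (83 ≠ 1357)


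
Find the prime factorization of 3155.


3155 / 5 = 631
631 / 631 = 1
3155 = 5 × 631


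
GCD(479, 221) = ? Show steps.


479 = 2 * 221 + 37
221 = 5 * 37 + 36
37 = 1 * 36 + 1
36 = 36 * 1 + 0
GCD = 1


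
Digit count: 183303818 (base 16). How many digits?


183303818 in base 16 = AECFE8A
Number of digits = 7

7 digits (base 16)


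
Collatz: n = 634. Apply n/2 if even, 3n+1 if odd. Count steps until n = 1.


634 → 317 → 952 → 476 → 238 → 119 → 358 → 179 → 538 → 269 → 808 → 404 → 202 → 101 → 304 → 152 → 76 → 38 → 19 → 58 → 29 → 88 → 44 → 22 → 11 → 34 → 17 → 52 → 26 → 13 → 40 → 20 → 10 → 5 → 16 → 8 → 4 → 2 → 1
Total steps = 38

38 steps


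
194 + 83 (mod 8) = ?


194 + 83 = 277
277 mod 8 = 5


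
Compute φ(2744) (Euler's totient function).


2744 = 2^3 × 7^3
Prime factors: 2, 7
φ(2744) = 2744 × (1-1/2) × (1-1/7)
= 2744 × 1/2 × 6/7 = 1176

φ(2744) = 1176


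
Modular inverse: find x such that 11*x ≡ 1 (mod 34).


Use the extended Euclidean algorithm on (34, 11); each row r = 34*s + 11*t:
r=34, s=1, t=0
r=11, s=0, t=1
q=3: r=1, s=1, t=-3   [34*(1) + 11*(-3) = 1]
q=11: r=0, s=-11, t=34   [34*(-11) + 11*(34) = 0]
GCD = 1 with t = -3, so 11*(-3) ≡ 1 (mod 34)
Inverse = -3 mod 34 = 31
Check: 11 * 31 = 341 ≡ 1 (mod 34)

11^(-1) ≡ 31 (mod 34)


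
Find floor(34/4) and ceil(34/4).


34/4 = 8.5000
floor = 8
ceil = 9

floor = 8, ceil = 9


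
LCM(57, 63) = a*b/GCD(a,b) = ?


GCD(57, 63) = 3
LCM = 57*63/3 = 3591/3 = 1197

LCM = 1197
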